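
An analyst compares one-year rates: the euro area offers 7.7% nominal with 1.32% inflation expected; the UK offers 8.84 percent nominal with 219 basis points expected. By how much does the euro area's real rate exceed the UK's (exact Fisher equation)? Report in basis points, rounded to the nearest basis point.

The euro area: (1 + 0.0770)/(1 + 0.0132) − 1 = 6.2969%
The UK: (1 + 0.0884)/(1 + 0.0219) − 1 = 6.5075%
Differential = 6.2969% − 6.5075% = -0.2106% → -21 basis points.

-21 basis points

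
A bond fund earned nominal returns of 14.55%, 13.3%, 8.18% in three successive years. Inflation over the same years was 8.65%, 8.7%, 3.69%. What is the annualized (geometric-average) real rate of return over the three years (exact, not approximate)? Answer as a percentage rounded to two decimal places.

Nominal growth factor = 1.1455 × 1.1330 × 1.0818 = 1.40401575
Price-level growth factor = 1.0865 × 1.0870 × 1.0369 = 1.22460534
Real growth factor = 1.40401575 / 1.22460534 = 1.14650468
Annualized real rate = 1.14650468^(1/3) − 1 = 4.6627% → 4.66%.

4.66%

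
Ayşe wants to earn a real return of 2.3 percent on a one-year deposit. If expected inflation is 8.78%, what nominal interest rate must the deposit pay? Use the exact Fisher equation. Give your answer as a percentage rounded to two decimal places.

11.28%

(1 + i) = (1 + r)(1 + π) = 1.02300 × 1.08780 = 1.1128194
i = 1.1128194 − 1, so the required nominal rate is 11.28%.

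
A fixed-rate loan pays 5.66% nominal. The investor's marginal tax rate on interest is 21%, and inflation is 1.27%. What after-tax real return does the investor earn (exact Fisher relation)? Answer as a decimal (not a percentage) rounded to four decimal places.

After-tax nominal return = 5.66% × (1 − 0.21) = 4.4714%.
1 + r = 1.044714 / 1.01270 = 1.031613
After-tax real rate = 1.031613 − 1 → 0.0316.

0.0316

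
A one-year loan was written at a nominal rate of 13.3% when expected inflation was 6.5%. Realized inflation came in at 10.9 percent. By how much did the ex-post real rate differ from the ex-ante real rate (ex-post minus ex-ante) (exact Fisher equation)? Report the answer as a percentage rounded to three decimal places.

-4.221%

Ex-ante: (1 + 0.1330)/(1 + 0.0650) − 1 = 6.3850%
Ex-post: (1 + 0.1330)/(1 + 0.1090) − 1 = 2.1641%
Difference (ex-post − ex-ante) = -4.2209% → -4.221%.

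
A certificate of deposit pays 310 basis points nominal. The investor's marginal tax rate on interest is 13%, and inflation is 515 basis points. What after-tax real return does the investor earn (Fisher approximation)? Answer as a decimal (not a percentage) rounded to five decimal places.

After-tax nominal return = 3.1% × (1 − 0.13) = 2.6970%.
r ≈ 2.6970% − 5.15% → -0.02453.

-0.02453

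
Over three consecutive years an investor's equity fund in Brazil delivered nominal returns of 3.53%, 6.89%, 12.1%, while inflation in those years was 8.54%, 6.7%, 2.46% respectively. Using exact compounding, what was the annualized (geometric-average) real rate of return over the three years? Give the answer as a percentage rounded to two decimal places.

1.49%

Compound the nominal returns: 1.0353 × 1.0689 × 1.1210 = 1.24053466.
Compound inflation: 1.0854 × 1.0670 × 1.0246 = 1.18661160.
Deflate: 1.24053466 / 1.18661160 = 1.04544290.
Annualized real rate = 1.04544290^(1/3) − 1 = 1.4924% → 1.49%.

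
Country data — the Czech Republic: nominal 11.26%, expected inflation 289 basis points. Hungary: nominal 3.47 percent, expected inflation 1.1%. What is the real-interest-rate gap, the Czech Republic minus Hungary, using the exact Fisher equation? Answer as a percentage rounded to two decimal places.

5.79%

The Czech Republic: (1 + 0.1126)/(1 + 0.0289) − 1 = 8.1349%
Hungary: (1 + 0.0347)/(1 + 0.0110) − 1 = 2.3442%
Differential = 8.1349% − 2.3442% = 5.7907% → 5.79%.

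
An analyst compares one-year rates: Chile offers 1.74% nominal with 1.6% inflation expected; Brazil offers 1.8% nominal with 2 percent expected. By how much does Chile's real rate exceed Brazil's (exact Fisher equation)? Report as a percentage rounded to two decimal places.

0.33%

Chile: (1 + 0.0174)/(1 + 0.0160) − 1 = 0.1378%
Brazil: (1 + 0.0180)/(1 + 0.0200) − 1 = -0.1961%
Differential = 0.1378% − (-0.1961%) = 0.3339% → 0.33%.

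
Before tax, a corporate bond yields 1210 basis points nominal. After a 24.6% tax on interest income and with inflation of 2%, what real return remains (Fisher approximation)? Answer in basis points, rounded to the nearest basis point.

712 basis points

After-tax nominal return = 12.1% × (1 − 0.246) = 9.1234%.
r ≈ 9.1234% − 2% → 712 basis points.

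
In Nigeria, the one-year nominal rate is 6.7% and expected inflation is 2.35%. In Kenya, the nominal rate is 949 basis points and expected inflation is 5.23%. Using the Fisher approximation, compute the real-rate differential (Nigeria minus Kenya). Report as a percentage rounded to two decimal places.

Nigeria: 6.7% − 2.35% = 4.350%
Kenya: 9.49% − 5.23% = 4.260%
Differential = 0.090% → 0.09%.

0.09%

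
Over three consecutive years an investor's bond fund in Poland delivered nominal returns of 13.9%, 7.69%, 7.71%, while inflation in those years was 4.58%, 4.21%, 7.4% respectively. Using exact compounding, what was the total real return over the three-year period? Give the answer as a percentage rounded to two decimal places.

Compound the nominal returns: 1.1390 × 1.0769 × 1.0771 = 1.321159.
Compound inflation: 1.0458 × 1.0421 × 1.0740 = 1.170475.
Deflate: 1.321159 / 1.170475 = 1.128737.
Total real return = 1.128737 − 1 → 12.87%.

12.87%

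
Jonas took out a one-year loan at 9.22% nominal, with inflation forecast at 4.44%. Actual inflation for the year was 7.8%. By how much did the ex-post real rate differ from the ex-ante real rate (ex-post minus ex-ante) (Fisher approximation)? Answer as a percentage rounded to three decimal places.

Ex-ante: 9.22% − 4.44% = 4.780%
Ex-post: 9.22% − 7.8% = 1.420%
Difference (ex-post − ex-ante) = -3.3600% → -3.360%.

-3.360%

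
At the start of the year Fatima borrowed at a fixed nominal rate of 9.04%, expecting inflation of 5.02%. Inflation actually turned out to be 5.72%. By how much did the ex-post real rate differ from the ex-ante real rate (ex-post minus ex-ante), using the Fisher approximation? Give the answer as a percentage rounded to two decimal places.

-0.70%

Ex-ante: 9.04% − 5.02% = 4.020%
Ex-post: 9.04% − 5.72% = 3.320%
Difference (ex-post − ex-ante) = -0.7000% → -0.70%.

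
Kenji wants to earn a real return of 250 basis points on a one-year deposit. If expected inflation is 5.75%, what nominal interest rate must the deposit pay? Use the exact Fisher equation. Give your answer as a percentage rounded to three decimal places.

(1 + i) = (1 + r)(1 + π) = 1.02500 × 1.05750 = 1.0839375
i = 1.0839375 − 1, so the required nominal rate is 8.394%.

8.394%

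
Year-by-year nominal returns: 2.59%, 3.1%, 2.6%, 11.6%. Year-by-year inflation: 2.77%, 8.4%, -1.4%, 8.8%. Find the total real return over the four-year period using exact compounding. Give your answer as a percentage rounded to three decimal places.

1.338%

Compound the nominal returns: 1.0259 × 1.0310 × 1.0260 × 1.1160 = 1.211087.
Compound inflation: 1.0277 × 1.0840 × 0.9860 × 1.0880 = 1.195092.
Deflate: 1.211087 / 1.195092 = 1.013383.
Total real return = 1.013383 − 1 → 1.338%.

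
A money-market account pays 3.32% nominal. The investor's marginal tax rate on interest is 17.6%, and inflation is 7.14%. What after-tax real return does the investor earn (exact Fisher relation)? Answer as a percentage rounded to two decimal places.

After-tax nominal return = 3.32% × (1 − 0.176) = 2.73568%.
1 + r = 1.0273568 / 1.07140 = 0.958892
After-tax real rate = 0.958892 − 1 → -4.11%.

-4.11%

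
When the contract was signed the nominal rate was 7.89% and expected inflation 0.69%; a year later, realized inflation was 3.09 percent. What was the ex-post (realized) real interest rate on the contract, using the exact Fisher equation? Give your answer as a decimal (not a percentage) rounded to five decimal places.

Ex-post: (1 + 0.0789)/(1 + 0.0309) − 1 = 4.6561%
So the realized real rate is 0.04656.

0.04656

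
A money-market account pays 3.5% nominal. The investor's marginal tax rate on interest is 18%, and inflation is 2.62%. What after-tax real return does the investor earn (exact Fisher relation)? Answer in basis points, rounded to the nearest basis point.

After-tax nominal return = 3.5% × (1 − 0.18) = 2.8700%.
1 + r = 1.02870 / 1.02620 = 1.002436
After-tax real rate = 1.002436 − 1 → 24 basis points.

24 basis points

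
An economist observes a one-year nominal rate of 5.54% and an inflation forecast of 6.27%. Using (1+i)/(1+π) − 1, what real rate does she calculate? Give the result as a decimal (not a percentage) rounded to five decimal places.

By the Fisher equation, 1 + r = (1 + i)/(1 + π).
1 + r = 1.05540 / 1.06270 = 0.993131
r = 0.993131 − 1 = -0.6869%, i.e. -0.00687.

-0.00687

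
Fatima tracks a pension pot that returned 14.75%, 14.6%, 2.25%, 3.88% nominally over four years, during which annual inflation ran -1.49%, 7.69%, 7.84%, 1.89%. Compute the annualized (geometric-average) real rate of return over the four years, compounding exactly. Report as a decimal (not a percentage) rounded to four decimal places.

0.0463

Nominal growth factor = 1.1475 × 1.1460 × 1.0225 × 1.0388 = 1.39679467
Price-level growth factor = 0.9851 × 1.0769 × 1.0784 × 1.0189 = 1.16564723
Real growth factor = 1.39679467 / 1.16564723 = 1.19829965
Annualized real rate = 1.19829965^(1/4) − 1 = 4.6264% → 0.0463.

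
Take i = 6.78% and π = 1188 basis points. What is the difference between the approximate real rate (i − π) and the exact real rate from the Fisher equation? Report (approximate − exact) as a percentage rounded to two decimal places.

Approximate: r ≈ 6.780% − 11.880% = -5.1000%
Exact: (1 + 0.0678)/(1 + 0.1188) − 1 = -4.5585%
Error = -5.1000% − (-4.5585%) = -0.5415% → -0.54%.

-0.54%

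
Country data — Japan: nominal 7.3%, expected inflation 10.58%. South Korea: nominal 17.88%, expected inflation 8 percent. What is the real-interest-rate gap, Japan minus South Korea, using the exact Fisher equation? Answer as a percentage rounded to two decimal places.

Japan: (1 + 0.0730)/(1 + 0.1058) − 1 = -2.9662%
South Korea: (1 + 0.1788)/(1 + 0.0800) − 1 = 9.1481%
Differential = -2.9662% − 9.1481% = -12.1143% → -12.11%.

-12.11%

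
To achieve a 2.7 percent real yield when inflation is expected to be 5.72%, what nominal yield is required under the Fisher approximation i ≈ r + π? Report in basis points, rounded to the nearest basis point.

842 basis points

i ≈ r + π = 2.7% + 5.72% = 842 basis points.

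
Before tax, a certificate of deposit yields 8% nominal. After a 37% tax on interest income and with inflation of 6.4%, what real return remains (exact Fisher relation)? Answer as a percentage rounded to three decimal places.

After-tax nominal return = 8% × (1 − 0.37) = 5.0400%.
1 + r = 1.05040 / 1.06400 = 0.987218
After-tax real rate = 0.987218 − 1 → -1.278%.

-1.278%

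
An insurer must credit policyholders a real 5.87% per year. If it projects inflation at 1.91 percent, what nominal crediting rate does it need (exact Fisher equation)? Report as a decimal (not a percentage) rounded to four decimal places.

0.0789

(1 + i) = (1 + r)(1 + π) = 1.05870 × 1.01910 = 1.07892117
i = 1.07892117 − 1, so the required nominal rate is 0.0789.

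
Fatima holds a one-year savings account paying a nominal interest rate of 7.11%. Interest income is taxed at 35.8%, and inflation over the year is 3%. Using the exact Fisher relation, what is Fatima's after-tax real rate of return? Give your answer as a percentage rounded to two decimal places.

1.52%

After-tax nominal return = 7.11% × (1 − 0.358) = 4.56462%.
1 + r = 1.0456462 / 1.03000 = 1.015190
After-tax real rate = 1.015190 − 1 → 1.52%.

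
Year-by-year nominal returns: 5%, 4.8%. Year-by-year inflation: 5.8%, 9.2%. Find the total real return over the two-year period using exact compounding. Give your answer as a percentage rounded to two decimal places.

Nominal growth factor = 1.0500 × 1.0480 = 1.1004000
Price-level growth factor = 1.0580 × 1.0920 = 1.1553360
Real growth factor = 1.1004000 / 1.1553360 = 0.9524502
Total real return = 0.9524502 − 1 → -4.75%.

-4.75%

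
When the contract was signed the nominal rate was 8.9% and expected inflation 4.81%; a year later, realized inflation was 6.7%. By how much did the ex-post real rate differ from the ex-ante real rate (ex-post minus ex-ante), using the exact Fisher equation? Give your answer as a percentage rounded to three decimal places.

Ex-ante: (1 + 0.0890)/(1 + 0.0481) − 1 = 3.9023%
Ex-post: (1 + 0.0890)/(1 + 0.0670) − 1 = 2.0619%
Difference (ex-post − ex-ante) = -1.8404% → -1.840%.

-1.840%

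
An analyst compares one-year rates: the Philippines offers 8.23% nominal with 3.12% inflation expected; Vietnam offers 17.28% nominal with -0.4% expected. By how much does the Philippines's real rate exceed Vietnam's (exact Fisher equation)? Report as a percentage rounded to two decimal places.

-12.80%

The Philippines: (1 + 0.0823)/(1 + 0.0312) − 1 = 4.9554%
Vietnam: (1 + 0.1728)/(1 − 0.0040) − 1 = 17.7510%
Differential = 4.9554% − 17.7510% = -12.7956% → -12.80%.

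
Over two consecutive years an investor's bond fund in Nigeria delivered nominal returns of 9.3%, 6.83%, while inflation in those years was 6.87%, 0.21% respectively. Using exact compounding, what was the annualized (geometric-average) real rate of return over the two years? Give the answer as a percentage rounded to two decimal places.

4.42%

Compound the nominal returns: 1.0930 × 1.0683 = 1.16765190.
Compound inflation: 1.0687 × 1.0021 = 1.07094427.
Deflate: 1.16765190 / 1.07094427 = 1.09030127.
Annualized real rate = 1.09030127^(1/2) − 1 = 4.4175% → 4.42%.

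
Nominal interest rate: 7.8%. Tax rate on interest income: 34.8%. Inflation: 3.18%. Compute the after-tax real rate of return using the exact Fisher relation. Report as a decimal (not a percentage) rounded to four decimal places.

0.0185

After-tax nominal return = 7.8% × (1 − 0.348) = 5.0856%.
1 + r = 1.050856 / 1.03180 = 1.018469
After-tax real rate = 1.018469 − 1 → 0.0185.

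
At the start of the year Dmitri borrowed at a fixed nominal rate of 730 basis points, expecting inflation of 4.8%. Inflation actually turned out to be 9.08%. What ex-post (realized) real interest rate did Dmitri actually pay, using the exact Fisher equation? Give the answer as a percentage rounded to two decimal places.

-1.63%

Ex-post: (1 + 0.0730)/(1 + 0.0908) − 1 = -1.6318%
So the realized real rate is -1.63%.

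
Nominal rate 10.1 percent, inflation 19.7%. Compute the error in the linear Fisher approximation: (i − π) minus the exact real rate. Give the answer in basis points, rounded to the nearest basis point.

Approximate: r ≈ 10.100% − 19.700% = -9.6000%
Exact: (1 + 0.1010)/(1 + 0.1970) − 1 = -8.0201%
Error = -9.6000% − (-8.0201%) = -1.5799% → -158 basis points.

-158 basis points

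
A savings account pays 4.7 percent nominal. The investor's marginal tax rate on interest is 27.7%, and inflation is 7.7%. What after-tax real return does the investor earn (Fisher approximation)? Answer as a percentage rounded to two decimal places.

After-tax nominal return = 4.7% × (1 − 0.277) = 3.3981%.
r ≈ 3.3981% − 7.7% → -4.30%.

-4.30%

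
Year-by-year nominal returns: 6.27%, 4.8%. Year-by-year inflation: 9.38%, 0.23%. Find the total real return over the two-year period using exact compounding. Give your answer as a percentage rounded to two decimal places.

Nominal growth factor = 1.0627 × 1.0480 = 1.113710
Price-level growth factor = 1.0938 × 1.0023 = 1.096316
Real growth factor = 1.113710 / 1.096316 = 1.015866
Total real return = 1.015866 − 1 → 1.59%.

1.59%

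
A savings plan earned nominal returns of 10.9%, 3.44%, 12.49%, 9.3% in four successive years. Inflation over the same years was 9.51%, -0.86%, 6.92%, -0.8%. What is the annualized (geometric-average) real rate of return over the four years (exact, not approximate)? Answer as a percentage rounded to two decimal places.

5.20%

Compound the nominal returns: 1.1090 × 1.0344 × 1.1249 × 1.0930 = 1.41043844.
Compound inflation: 1.0951 × 0.9914 × 1.0692 × 0.9920 = 1.15152485.
Deflate: 1.41043844 / 1.15152485 = 1.22484412.
Annualized real rate = 1.22484412^(1/4) − 1 = 5.2011% → 5.20%.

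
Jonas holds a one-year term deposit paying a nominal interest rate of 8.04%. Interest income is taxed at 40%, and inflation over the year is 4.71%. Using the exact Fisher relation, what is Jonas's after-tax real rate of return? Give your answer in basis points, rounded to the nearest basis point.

11 basis points

After-tax nominal return = 8.04% × (1 − 0.4) = 4.8240%.
1 + r = 1.04824 / 1.04710 = 1.001089
After-tax real rate = 1.001089 − 1 → 11 basis points.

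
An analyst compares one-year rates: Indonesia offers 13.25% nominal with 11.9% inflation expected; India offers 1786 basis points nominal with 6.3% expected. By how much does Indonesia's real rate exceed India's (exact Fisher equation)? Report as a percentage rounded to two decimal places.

-9.67%

Indonesia: (1 + 0.1325)/(1 + 0.1190) − 1 = 1.2064%
India: (1 + 0.1786)/(1 + 0.0630) − 1 = 10.8749%
Differential = 1.2064% − 10.8749% = -9.6684% → -9.67%.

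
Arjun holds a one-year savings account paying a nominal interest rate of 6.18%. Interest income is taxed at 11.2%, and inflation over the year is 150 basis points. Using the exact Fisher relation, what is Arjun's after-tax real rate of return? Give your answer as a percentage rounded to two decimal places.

After-tax nominal return = 6.18% × (1 − 0.112) = 5.48784%.
1 + r = 1.0548784 / 1.01500 = 1.039289
After-tax real rate = 1.039289 − 1 → 3.93%.

3.93%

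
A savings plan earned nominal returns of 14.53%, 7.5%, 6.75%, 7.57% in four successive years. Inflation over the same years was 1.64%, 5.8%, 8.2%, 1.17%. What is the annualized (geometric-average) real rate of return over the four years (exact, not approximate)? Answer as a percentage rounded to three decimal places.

4.686%

Nominal growth factor = 1.1453 × 1.0750 × 1.0675 × 1.0757 = 1.41379609
Price-level growth factor = 1.0164 × 1.0580 × 1.0820 × 1.0117 = 1.17714330
Real growth factor = 1.41379609 / 1.17714330 = 1.20103992
Annualized real rate = 1.20103992^(1/4) − 1 = 4.6862% → 4.686%.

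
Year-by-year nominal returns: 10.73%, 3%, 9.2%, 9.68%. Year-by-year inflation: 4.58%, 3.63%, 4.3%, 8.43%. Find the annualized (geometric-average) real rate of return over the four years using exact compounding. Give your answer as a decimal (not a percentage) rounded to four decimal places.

0.0275

Compound the nominal returns: 1.1073 × 1.0300 × 1.0920 × 1.0968 = 1.36600599.
Compound inflation: 1.0458 × 1.0363 × 1.0430 × 1.0843 = 1.22565404.
Deflate: 1.36600599 / 1.22565404 = 1.11451188.
Annualized real rate = 1.11451188^(1/4) − 1 = 2.7475% → 0.0275.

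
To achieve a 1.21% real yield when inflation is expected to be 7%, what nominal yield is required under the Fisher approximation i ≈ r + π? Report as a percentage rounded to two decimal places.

i ≈ r + π = 1.21% + 7% = 8.21%.

8.21%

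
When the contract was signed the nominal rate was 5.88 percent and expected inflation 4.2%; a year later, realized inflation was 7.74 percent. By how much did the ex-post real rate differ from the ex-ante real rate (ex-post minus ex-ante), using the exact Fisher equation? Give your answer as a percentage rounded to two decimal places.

-3.34%

Ex-ante: (1 + 0.0588)/(1 + 0.0420) − 1 = 1.6123%
Ex-post: (1 + 0.0588)/(1 + 0.0774) − 1 = -1.7264%
Difference (ex-post − ex-ante) = -3.3387% → -3.34%.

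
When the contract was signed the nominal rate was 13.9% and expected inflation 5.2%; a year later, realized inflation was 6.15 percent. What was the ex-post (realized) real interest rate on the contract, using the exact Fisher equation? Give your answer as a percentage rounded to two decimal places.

Ex-post: (1 + 0.1390)/(1 + 0.0615) − 1 = 7.3010%
So the realized real rate is 7.30%.

7.30%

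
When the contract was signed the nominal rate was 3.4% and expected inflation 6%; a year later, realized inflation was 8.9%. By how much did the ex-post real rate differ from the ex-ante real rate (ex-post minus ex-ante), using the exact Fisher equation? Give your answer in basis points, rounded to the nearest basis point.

-260 basis points

Ex-ante: (1 + 0.0340)/(1 + 0.0600) − 1 = -2.4528%
Ex-post: (1 + 0.0340)/(1 + 0.0890) − 1 = -5.0505%
Difference (ex-post − ex-ante) = -2.5977% → -260 basis points.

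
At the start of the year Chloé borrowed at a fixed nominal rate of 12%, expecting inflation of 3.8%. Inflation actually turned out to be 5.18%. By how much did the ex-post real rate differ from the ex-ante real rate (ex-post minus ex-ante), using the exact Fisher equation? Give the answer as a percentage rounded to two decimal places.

-1.42%

Ex-ante: (1 + 0.1200)/(1 + 0.0380) − 1 = 7.8998%
Ex-post: (1 + 0.1200)/(1 + 0.0518) − 1 = 6.4841%
Difference (ex-post − ex-ante) = -1.4157% → -1.42%.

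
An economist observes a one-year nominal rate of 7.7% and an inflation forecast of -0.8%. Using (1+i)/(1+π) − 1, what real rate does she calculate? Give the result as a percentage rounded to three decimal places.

By the Fisher equation, 1 + r = (1 + i)/(1 + π).
1 + r = 1.07700 / 0.99200 = 1.0856855
r = 1.0856855 − 1 = 8.56855%, i.e. 8.569%.

8.569%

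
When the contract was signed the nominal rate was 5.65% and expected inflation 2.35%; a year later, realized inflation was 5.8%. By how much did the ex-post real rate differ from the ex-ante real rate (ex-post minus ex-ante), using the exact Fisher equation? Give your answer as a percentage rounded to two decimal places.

Ex-ante: (1 + 0.0565)/(1 + 0.0235) − 1 = 3.2242%
Ex-post: (1 + 0.0565)/(1 + 0.0580) − 1 = -0.1418%
Difference (ex-post − ex-ante) = -3.3660% → -3.37%.

-3.37%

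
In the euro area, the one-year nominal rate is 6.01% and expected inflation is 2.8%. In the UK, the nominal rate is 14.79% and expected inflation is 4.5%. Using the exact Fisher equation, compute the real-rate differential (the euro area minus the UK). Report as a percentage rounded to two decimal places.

-6.72%

The euro area: (1 + 0.0601)/(1 + 0.0280) − 1 = 3.1226%
The UK: (1 + 0.1479)/(1 + 0.0450) − 1 = 9.8469%
Differential = 3.1226% − 9.8469% = -6.7243% → -6.72%.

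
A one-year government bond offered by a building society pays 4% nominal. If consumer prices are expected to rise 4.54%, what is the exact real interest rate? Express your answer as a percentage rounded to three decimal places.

-0.517%

By the Fisher identity, 1 + r = (1 + i)/(1 + π).
1 + r = 1.04000 / 1.04540 = 0.9948345
r = 0.9948345 − 1 = -0.51655%, i.e. -0.517%.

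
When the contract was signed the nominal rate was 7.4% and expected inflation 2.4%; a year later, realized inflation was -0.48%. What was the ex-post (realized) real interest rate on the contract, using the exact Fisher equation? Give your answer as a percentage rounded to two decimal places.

Ex-post: (1 + 0.0740)/(1 − 0.0048) − 1 = 7.9180%
So the realized real rate is 7.92%.

7.92%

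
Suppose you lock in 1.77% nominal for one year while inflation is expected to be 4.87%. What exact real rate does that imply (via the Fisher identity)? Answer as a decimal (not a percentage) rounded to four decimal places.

-0.0296

1 + r = 1.01770 / 1.04870 = 0.970440
r = 0.970440 − 1 = -2.9560%, i.e. -0.0296.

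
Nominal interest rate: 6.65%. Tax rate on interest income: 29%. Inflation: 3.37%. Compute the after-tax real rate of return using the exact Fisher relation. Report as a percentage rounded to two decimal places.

After-tax nominal return = 6.65% × (1 − 0.29) = 4.7215%.
1 + r = 1.047215 / 1.03370 = 1.013074
After-tax real rate = 1.013074 − 1 → 1.31%.

1.31%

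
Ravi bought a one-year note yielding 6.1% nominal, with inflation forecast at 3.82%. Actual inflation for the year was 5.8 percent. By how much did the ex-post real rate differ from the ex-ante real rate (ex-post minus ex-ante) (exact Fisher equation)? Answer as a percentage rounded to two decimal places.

Ex-ante: (1 + 0.0610)/(1 + 0.0382) − 1 = 2.1961%
Ex-post: (1 + 0.0610)/(1 + 0.0580) − 1 = 0.2836%
Difference (ex-post − ex-ante) = -1.9126% → -1.91%.

-1.91%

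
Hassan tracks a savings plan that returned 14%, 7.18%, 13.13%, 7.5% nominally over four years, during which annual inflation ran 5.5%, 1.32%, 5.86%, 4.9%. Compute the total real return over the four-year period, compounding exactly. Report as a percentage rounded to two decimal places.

25.18%

Nominal growth factor = 1.1400 × 1.0718 × 1.1313 × 1.0750 = 1.485952
Price-level growth factor = 1.0550 × 1.0132 × 1.0586 × 1.0490 = 1.187012
Real growth factor = 1.485952 / 1.187012 = 1.251843
Total real return = 1.251843 − 1 → 25.18%.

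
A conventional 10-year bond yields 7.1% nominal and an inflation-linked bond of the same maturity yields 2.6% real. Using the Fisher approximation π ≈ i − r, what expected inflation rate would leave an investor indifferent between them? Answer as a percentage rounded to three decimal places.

4.500%

π ≈ i − r = 7.1% − 2.6% → 4.500%.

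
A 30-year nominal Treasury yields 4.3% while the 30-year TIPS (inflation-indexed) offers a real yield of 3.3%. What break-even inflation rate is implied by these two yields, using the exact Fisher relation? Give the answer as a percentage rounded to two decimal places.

0.97%

(1 + π) = (1 + i)/(1 + r) = 1.04300 / 1.03300 = 1.009681
Break-even inflation = 1.009681 − 1 → 0.97%.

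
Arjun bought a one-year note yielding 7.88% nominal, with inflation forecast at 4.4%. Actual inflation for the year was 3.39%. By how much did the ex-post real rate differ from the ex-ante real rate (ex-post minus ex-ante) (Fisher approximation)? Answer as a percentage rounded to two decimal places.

Ex-ante: 7.88% − 4.4% = 3.480%
Ex-post: 7.88% − 3.39% = 4.490%
Difference (ex-post − ex-ante) = 1.0100% → 1.01%.

1.01%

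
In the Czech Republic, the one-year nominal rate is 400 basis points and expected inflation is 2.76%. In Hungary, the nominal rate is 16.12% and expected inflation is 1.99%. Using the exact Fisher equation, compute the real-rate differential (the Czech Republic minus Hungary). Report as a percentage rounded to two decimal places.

-12.65%

The Czech Republic: (1 + 0.0400)/(1 + 0.0276) − 1 = 1.2067%
Hungary: (1 + 0.1612)/(1 + 0.0199) − 1 = 13.8543%
Differential = 1.2067% − 13.8543% = -12.6476% → -12.65%.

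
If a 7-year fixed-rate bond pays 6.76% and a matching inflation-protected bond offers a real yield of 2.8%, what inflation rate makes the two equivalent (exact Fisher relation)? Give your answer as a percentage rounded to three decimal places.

(1 + π) = (1 + i)/(1 + r) = 1.06760 / 1.02800 = 1.038521
Break-even inflation = 1.038521 − 1 → 3.852%.

3.852%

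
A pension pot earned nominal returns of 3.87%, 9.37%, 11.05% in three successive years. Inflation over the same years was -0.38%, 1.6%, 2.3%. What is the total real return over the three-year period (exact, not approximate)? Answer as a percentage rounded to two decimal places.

21.84%

Compound the nominal returns: 1.0387 × 1.0937 × 1.1105 = 1.261557.
Compound inflation: 0.9962 × 1.0160 × 1.0230 = 1.035418.
Deflate: 1.261557 / 1.035418 = 1.218403.
Total real return = 1.218403 − 1 → 21.84%.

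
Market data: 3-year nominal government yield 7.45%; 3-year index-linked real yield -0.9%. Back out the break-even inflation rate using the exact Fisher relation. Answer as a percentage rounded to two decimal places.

8.43%

(1 + π) = (1 + i)/(1 + r) = 1.07450 / 0.99100 = 1.084258
Break-even inflation = 1.084258 − 1 → 8.43%.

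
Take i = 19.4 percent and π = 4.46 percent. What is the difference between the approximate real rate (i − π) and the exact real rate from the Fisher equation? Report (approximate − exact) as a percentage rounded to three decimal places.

Approximate: r ≈ 19.400% − 4.460% = 14.9400%
Exact: (1 + 0.1940)/(1 + 0.0446) − 1 = 14.3021%
Error = 14.9400% − 14.3021% = 0.6379% → 0.638%.

0.638%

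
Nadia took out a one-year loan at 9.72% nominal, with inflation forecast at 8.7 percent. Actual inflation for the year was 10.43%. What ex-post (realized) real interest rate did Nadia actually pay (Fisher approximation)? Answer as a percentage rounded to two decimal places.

-0.71%

Ex-post: 9.72% − 10.43% = -0.710%
So the realized real rate is -0.71%.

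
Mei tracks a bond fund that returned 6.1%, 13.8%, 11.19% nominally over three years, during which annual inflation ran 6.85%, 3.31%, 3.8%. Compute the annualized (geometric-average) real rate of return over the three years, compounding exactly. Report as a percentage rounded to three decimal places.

Nominal growth factor = 1.0610 × 1.1380 × 1.1119 = 1.34252807
Price-level growth factor = 1.0685 × 1.0331 × 1.0380 = 1.14581431
Real growth factor = 1.34252807 / 1.14581431 = 1.17168032
Annualized real rate = 1.17168032^(1/3) − 1 = 5.4232% → 5.423%.

5.423%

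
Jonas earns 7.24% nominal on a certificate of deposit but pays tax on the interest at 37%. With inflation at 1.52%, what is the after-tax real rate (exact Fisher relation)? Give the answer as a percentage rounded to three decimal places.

After-tax nominal return = 7.24% × (1 − 0.37) = 4.5612%.
1 + r = 1.045612 / 1.01520 = 1.029957
After-tax real rate = 1.029957 − 1 → 2.996%.

2.996%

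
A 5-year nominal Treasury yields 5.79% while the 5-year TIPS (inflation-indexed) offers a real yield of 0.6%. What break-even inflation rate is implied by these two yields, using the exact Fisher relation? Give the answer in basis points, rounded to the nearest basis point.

516 basis points

(1 + π) = (1 + i)/(1 + r) = 1.05790 / 1.00600 = 1.051590
Break-even inflation = 1.051590 − 1 → 516 basis points.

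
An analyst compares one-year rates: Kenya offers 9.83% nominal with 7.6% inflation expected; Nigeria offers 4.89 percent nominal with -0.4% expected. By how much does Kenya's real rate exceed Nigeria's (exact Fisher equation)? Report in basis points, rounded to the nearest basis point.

Kenya: (1 + 0.0983)/(1 + 0.0760) − 1 = 2.0725%
Nigeria: (1 + 0.0489)/(1 − 0.0040) − 1 = 5.3112%
Differential = 2.0725% − 5.3112% = -3.2388% → -324 basis points.

-324 basis points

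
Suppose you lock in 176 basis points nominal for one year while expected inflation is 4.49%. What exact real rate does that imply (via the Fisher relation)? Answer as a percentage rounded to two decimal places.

1 + r = 1.01760 / 1.04490 = 0.973873
r = 0.973873 − 1 = -2.6127%, i.e. -2.61%.

-2.61%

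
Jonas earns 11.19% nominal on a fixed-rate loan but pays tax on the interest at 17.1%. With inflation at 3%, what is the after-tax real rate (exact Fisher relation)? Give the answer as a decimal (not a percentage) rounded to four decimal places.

0.0609

After-tax nominal return = 11.19% × (1 − 0.171) = 9.27651%.
1 + r = 1.0927651 / 1.03000 = 1.060937
After-tax real rate = 1.060937 − 1 → 0.0609.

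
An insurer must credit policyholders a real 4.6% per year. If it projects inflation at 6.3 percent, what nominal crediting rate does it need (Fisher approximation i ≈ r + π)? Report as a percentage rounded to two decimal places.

i ≈ r + π = 4.6% + 6.3% = 10.90%.

10.90%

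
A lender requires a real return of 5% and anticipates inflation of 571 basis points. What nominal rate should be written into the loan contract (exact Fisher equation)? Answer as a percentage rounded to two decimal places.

(1 + i) = (1 + r)(1 + π) = 1.05000 × 1.05710 = 1.109955
i = 1.109955 − 1, so the required nominal rate is 11.00%.

11.00%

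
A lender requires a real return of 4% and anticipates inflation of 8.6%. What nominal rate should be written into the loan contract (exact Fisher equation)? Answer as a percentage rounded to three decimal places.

12.944%

(1 + i) = (1 + r)(1 + π) = 1.04000 × 1.08600 = 1.12944
i = 1.12944 − 1, so the required nominal rate is 12.944%.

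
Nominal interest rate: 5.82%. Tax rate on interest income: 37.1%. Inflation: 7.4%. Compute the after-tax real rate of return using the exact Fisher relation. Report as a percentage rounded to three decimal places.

After-tax nominal return = 5.82% × (1 − 0.371) = 3.66078%.
1 + r = 1.0366078 / 1.07400 = 0.965184
After-tax real rate = 0.965184 − 1 → -3.482%.

-3.482%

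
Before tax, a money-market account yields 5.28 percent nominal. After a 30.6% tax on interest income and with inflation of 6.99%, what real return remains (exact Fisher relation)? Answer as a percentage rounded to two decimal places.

After-tax nominal return = 5.28% × (1 − 0.306) = 3.66432%.
1 + r = 1.0366432 / 1.06990 = 0.968916
After-tax real rate = 0.968916 − 1 → -3.11%.

-3.11%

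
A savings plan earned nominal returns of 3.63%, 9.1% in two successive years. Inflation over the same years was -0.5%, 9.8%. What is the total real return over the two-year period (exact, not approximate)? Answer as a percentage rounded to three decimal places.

Nominal growth factor = 1.0363 × 1.0910 = 1.130603
Price-level growth factor = 0.9950 × 1.0980 = 1.092510
Real growth factor = 1.130603 / 1.092510 = 1.034868
Total real return = 1.034868 − 1 → 3.487%.

3.487%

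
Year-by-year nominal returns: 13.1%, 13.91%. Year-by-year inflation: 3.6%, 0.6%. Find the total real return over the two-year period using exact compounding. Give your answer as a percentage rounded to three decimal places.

Nominal growth factor = 1.1310 × 1.1391 = 1.288322
Price-level growth factor = 1.0360 × 1.0060 = 1.042216
Real growth factor = 1.288322 / 1.042216 = 1.236137
Total real return = 1.236137 − 1 → 23.614%.

23.614%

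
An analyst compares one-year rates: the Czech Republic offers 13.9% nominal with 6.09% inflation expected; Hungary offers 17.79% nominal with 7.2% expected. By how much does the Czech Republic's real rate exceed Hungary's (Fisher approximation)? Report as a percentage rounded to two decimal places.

The Czech Republic: 13.9% − 6.09% = 7.810%
Hungary: 17.79% − 7.2% = 10.590%
Differential = -2.780% → -2.78%.

-2.78%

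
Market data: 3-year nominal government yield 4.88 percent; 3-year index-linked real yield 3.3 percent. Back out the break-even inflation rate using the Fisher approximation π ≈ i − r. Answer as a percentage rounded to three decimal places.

π ≈ i − r = 4.88% − 3.3% → 1.580%.

1.580%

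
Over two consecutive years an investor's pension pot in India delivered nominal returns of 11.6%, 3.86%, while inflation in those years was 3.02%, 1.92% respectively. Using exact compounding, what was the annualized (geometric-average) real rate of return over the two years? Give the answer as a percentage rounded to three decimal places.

5.067%

Nominal growth factor = 1.1160 × 1.0386 = 1.15907760
Price-level growth factor = 1.0302 × 1.0192 = 1.04997984
Real growth factor = 1.15907760 / 1.04997984 = 1.10390462
Annualized real rate = 1.10390462^(1/2) − 1 = 5.0669% → 5.067%.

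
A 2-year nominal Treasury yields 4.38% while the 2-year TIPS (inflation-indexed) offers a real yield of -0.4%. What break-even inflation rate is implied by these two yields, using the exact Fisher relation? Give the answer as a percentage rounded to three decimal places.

4.799%

(1 + π) = (1 + i)/(1 + r) = 1.04380 / 0.99600 = 1.047992
Break-even inflation = 1.047992 − 1 → 4.799%.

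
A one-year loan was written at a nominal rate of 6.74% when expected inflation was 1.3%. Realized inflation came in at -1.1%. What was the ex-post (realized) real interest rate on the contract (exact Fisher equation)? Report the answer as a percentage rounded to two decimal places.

Ex-post: (1 + 0.0674)/(1 − 0.0110) − 1 = 7.9272%
So the realized real rate is 7.93%.

7.93%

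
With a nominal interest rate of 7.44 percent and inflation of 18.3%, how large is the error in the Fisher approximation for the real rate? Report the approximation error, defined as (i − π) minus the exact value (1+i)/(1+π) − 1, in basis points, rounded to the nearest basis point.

Approximate: r ≈ 7.440% − 18.300% = -10.8600%
Exact: (1 + 0.0744)/(1 + 0.1830) − 1 = -9.1801%
Error = -10.8600% − (-9.1801%) = -1.6799% → -168 basis points.

-168 basis points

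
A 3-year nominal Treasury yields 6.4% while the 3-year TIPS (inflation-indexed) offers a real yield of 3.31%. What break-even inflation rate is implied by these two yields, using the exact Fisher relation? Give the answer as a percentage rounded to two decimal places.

2.99%

(1 + π) = (1 + i)/(1 + r) = 1.06400 / 1.03310 = 1.029910
Break-even inflation = 1.029910 − 1 → 2.99%.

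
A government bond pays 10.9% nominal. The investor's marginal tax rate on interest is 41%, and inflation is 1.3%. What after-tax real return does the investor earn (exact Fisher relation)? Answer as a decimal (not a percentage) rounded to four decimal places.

After-tax nominal return = 10.9% × (1 − 0.41) = 6.4310%.
1 + r = 1.06431 / 1.01300 = 1.050652
After-tax real rate = 1.050652 − 1 → 0.0507.

0.0507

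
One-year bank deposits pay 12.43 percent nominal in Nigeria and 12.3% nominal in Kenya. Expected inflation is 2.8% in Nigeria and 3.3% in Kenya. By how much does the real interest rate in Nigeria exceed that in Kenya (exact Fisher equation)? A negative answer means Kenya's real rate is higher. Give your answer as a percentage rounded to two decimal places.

Nigeria: (1 + 0.1243)/(1 + 0.0280) − 1 = 9.3677%
Kenya: (1 + 0.1230)/(1 + 0.0330) − 1 = 8.7125%
Differential = 9.3677% − 8.7125% = 0.6552% → 0.66%.

0.66%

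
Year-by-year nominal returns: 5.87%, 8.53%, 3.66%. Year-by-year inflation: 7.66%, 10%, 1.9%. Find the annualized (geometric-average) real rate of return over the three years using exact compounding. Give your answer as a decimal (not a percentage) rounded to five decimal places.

Nominal growth factor = 1.0587 × 1.0853 × 1.0366 = 1.19106077
Price-level growth factor = 1.0766 × 1.1000 × 1.0190 = 1.20676094
Real growth factor = 1.19106077 / 1.20676094 = 0.98698983
Annualized real rate = 0.98698983^(1/3) − 1 = -0.4356% → -0.00436.

-0.00436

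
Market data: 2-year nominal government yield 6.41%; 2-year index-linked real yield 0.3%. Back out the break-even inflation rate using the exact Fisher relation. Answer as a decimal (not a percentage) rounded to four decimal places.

(1 + π) = (1 + i)/(1 + r) = 1.06410 / 1.00300 = 1.060917
Break-even inflation = 1.060917 − 1 → 0.0609.

0.0609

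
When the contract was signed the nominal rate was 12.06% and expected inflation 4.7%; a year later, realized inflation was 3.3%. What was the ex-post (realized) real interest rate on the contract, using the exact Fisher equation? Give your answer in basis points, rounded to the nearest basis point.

Ex-post: (1 + 0.1206)/(1 + 0.0330) − 1 = 8.4802%
So the realized real rate is 848 basis points.

848 basis points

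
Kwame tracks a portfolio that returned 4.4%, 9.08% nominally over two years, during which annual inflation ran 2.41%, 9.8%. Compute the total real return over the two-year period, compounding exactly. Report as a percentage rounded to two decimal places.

1.27%

Compound the nominal returns: 1.0440 × 1.0908 = 1.138795.
Compound inflation: 1.0241 × 1.0980 = 1.124462.
Deflate: 1.138795 / 1.124462 = 1.012747.
Total real return = 1.012747 − 1 → 1.27%.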